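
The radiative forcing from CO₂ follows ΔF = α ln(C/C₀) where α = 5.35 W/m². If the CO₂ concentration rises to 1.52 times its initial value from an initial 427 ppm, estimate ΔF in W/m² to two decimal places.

ΔF = 2.24 W/m²

Because the forcing depends only on the ratio C/C₀, the initial concentration does not enter.
ΔF = 5.35 × ln(1.52) = 5.35 × 0.41871 = 2.2401 W/m².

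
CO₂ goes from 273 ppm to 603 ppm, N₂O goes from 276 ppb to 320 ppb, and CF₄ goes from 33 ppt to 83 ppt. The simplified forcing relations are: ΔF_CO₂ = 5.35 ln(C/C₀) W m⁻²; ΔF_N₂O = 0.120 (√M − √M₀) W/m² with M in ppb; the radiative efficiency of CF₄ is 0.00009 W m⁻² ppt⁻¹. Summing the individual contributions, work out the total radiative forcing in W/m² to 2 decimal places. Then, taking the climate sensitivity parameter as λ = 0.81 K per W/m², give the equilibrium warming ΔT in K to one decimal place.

CO₂: 5.35 × ln(603/273) = 5.35 × ln(2.20879) = 5.35 × 0.79244 = 4.2396 W/m².
N₂O: 0.120 × (√320 − √276) = 0.120 × (17.8885 − 16.6132) = 0.120 × 1.2753 = 0.1530 W/m².
CF₄: ΔF = 0.00009 × (83 − 33) = 0.00009 × 50 = 0.0045 W/m².
Total ΔF = 4.2396 + 0.1530 + 0.0045 = 4.3971 W/m².
ΔT = λ ΔF = 0.81 × 4.40 = 3.5640 K.

ΔF = 4.40 W/m²; ΔT = 3.6 K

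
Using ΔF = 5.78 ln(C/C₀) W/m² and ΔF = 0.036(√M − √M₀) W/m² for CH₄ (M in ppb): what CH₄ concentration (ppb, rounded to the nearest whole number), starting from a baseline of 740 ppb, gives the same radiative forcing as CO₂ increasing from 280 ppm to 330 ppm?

CO₂ forcing: 5.78 × ln(330/280) = 5.78 × 0.164303 = 0.94967 W/m².
Set 0.036(√M − √740) = 0.94967: √M = 0.94967/0.036 + √740 = 26.3797 + 27.2029 = 53.5826.
M = (53.5826)² = 2871.10 ppb.

M ≈ 2871 ppb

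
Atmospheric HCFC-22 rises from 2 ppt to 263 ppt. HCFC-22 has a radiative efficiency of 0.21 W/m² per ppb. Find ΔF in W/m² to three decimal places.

ΔF = 0.055 W/m²

HCFC-22: Δ = 263 − 2 = 261 ppt = 0.261 ppb; ΔF = 0.21 × 0.261 = 0.0548 W/m².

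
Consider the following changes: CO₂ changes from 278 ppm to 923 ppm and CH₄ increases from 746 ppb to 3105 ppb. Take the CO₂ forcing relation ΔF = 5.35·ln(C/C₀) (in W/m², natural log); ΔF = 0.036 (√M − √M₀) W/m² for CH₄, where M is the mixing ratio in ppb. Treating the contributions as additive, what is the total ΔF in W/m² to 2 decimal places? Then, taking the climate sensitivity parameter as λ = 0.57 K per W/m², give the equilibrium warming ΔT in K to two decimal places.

CO₂: 5.35 × ln(923/278) = 5.35 × ln(3.32014) = 5.35 × 1.20001 = 6.4201 W/m².
CH₄: 0.036 × (√3105 − √746) = 0.036 × (55.7225 − 27.3130) = 0.036 × 28.4095 = 1.0227 W/m².
Total ΔF = 6.4201 + 1.0227 = 7.4428 W/m².
ΔT = λ ΔF = 0.57 × 7.44 = 4.2408 K.

ΔF = 7.44 W/m²; ΔT = 4.24 K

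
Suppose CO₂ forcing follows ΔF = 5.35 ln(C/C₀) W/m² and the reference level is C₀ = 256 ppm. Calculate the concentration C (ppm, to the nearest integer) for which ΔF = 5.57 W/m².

C ≈ 725 ppm

Set 5.35 ln(C/256) = 5.57, so ln(C/256) = 5.57/5.35 = 1.04112.
Then C/256 = e^1.04112 = 2.83239, giving C = 256 × 2.83239 = 725.09 ppm.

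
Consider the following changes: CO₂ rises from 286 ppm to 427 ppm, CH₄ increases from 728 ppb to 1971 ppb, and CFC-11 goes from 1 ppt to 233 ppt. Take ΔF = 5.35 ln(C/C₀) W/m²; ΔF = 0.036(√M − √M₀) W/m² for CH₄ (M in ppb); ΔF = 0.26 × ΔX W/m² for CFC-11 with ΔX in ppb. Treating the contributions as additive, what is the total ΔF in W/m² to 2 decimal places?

ΔF = 2.83 W/m²

CO₂: 5.35 × ln(427/286) = 5.35 × ln(1.49301) = 5.35 × 0.40079 = 2.1442 W/m².
CH₄: 0.036 × (√1971 − √728) = 0.036 × (44.3959 − 26.9815) = 0.036 × 17.4144 = 0.6269 W/m².
CFC-11: Δ = 233 − 1 = 232 ppt = 0.232 ppb; ΔF = 0.26 × 0.232 = 0.0603 W/m².
Total ΔF = 2.1442 + 0.6269 + 0.0603 = 2.8314 W/m².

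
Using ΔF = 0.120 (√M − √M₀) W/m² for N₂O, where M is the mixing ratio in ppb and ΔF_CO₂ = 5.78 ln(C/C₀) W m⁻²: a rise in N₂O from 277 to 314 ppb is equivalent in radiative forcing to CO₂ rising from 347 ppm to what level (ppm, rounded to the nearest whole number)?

C ≈ 355 ppm

N₂O forcing: 0.120 × (√314 − √277) = 0.120 × (17.7200 − 16.6433) = 0.120 × 1.0767 = 0.12920 W/m².
Set 5.78 ln(C/347) = 0.12920: ln(C/347) = 0.12920/5.78 = 0.02235, so C = 347 × e^0.02235 = 347 × 1.02260 = 354.84 ppm.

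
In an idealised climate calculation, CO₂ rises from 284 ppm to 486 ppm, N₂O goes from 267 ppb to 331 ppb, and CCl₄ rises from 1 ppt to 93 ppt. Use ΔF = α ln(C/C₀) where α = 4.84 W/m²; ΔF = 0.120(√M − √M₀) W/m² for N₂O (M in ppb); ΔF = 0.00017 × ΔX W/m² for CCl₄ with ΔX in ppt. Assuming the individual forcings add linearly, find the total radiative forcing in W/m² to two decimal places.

ΔF = 2.84 W/m²

CO₂: 4.84 × ln(486/284) = 4.84 × ln(1.71127) = 4.84 × 0.53724 = 2.6002 W/m².
N₂O: 0.120 × (√331 − √267) = 0.120 × (18.1934 − 16.3401) = 0.120 × 1.8533 = 0.2224 W/m².
CCl₄: ΔF = 0.00017 × (93 − 1) = 0.00017 × 92 = 0.0156 W/m².
Total ΔF = 2.6002 + 0.2224 + 0.0156 = 2.8382 W/m².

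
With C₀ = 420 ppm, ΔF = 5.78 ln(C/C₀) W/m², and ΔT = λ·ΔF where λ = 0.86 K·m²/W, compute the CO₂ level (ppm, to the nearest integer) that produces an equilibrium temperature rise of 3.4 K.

Required forcing: ΔF = ΔT/λ = 3.4/0.86 = 3.9535 W/m².
Then ln(C/420) = ΔF/5.78 = 3.9535/5.78 = 0.68400.
So C = 420 × e^0.68400 = 420 × 1.98179 = 832.35 ppm.

C ≈ 832 ppm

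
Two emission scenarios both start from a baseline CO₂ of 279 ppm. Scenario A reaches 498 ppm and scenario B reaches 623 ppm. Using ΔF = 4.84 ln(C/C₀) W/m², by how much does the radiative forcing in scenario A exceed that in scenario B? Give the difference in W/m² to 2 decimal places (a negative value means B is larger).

ΔF_A = 4.84 ln(498/279) = 4.84 × 0.57939 = 2.8042 W/m².
ΔF_B = 4.84 ln(623/279) = 4.84 × 0.80333 = 3.8881 W/m².
Difference: 2.8042 − 3.8881 = -1.0839 W/m².

ΔF_A − ΔF_B = -1.08 W/m²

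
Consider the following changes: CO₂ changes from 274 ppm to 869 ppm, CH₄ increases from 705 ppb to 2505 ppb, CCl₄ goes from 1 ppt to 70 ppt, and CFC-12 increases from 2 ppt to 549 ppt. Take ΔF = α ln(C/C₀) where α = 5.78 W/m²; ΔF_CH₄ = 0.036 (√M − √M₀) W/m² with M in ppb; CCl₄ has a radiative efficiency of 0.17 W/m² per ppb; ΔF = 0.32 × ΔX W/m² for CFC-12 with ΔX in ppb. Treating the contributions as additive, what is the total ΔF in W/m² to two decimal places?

CO₂: 5.78 × ln(869/274) = 5.78 × ln(3.17153) = 5.78 × 1.15421 = 6.6713 W/m².
CH₄: 0.036 × (√2505 − √705) = 0.036 × (50.0500 − 26.5518) = 0.036 × 23.4982 = 0.8459 W/m².
CCl₄: Δ = 70 − 1 = 69 ppt = 0.069 ppb; ΔF = 0.17 × 0.069 = 0.0117 W/m².
CFC-12: Δ = 549 − 2 = 547 ppt = 0.547 ppb; ΔF = 0.32 × 0.547 = 0.1750 W/m².
Total ΔF = 6.6713 + 0.8459 + 0.0117 + 0.1750 = 7.7039 W/m².

ΔF = 7.70 W/m²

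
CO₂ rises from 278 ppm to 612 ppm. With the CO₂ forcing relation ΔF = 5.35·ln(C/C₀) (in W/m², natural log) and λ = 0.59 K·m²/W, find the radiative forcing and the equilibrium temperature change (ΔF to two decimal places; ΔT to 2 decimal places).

ΔF = 4.22 W/m²; ΔT = 2.49 K

CO₂: 5.35 × ln(612/278) = 5.35 × ln(2.20144) = 5.35 × 0.78911 = 4.2217 W/m².
ΔT = λ ΔF = 0.59 × 4.22 = 2.4898 K.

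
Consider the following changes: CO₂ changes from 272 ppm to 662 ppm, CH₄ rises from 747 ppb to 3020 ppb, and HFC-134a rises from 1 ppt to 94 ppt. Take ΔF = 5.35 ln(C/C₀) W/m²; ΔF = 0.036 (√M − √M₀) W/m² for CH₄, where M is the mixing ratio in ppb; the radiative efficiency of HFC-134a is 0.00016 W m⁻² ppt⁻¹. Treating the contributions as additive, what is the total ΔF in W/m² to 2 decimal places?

ΔF = 5.77 W/m²

CO₂: 5.35 × ln(662/272) = 5.35 × ln(2.43382) = 5.35 × 0.88946 = 4.7586 W/m².
CH₄: 0.036 × (√3020 − √747) = 0.036 × (54.9545 − 27.3313) = 0.036 × 27.6232 = 0.9944 W/m².
HFC-134a: ΔF = 0.00016 × (94 − 1) = 0.00016 × 93 = 0.0149 W/m².
Total ΔF = 4.7586 + 0.9944 + 0.0149 = 5.7679 W/m².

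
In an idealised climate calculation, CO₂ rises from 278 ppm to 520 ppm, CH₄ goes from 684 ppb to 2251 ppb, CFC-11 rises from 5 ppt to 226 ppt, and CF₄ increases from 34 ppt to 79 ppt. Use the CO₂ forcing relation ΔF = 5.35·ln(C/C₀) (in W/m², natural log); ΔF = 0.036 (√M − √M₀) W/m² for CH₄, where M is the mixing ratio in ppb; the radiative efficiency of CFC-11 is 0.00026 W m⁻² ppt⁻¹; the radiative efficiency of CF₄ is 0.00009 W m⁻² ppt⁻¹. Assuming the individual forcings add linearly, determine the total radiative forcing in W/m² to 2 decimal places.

ΔF = 4.18 W/m²

CO₂: 5.35 × ln(520/278) = 5.35 × ln(1.87050) = 5.35 × 0.62621 = 3.3502 W/m².
CH₄: 0.036 × (√2251 − √684) = 0.036 × (47.4447 − 26.1534) = 0.036 × 21.2913 = 0.7665 W/m².
CFC-11: ΔF = 0.00026 × (226 − 5) = 0.00026 × 221 = 0.0575 W/m².
CF₄: ΔF = 0.00009 × (79 − 34) = 0.00009 × 45 = 0.0041 W/m².
Total ΔF = 3.3502 + 0.7665 + 0.0575 + 0.0041 = 4.1783 W/m².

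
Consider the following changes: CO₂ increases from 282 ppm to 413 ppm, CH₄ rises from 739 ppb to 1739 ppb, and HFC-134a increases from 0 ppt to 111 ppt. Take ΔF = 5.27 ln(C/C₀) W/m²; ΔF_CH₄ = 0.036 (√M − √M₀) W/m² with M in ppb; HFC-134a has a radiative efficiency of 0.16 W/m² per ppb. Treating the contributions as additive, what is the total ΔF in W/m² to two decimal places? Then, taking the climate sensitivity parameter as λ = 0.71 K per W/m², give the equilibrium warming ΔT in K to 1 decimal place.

ΔF = 2.55 W/m²; ΔT = 1.8 K

CO₂: 5.27 × ln(413/282) = 5.27 × ln(1.46454) = 5.27 × 0.38154 = 2.0107 W/m².
CH₄: 0.036 × (√1739 − √739) = 0.036 × (41.7013 − 27.1846) = 0.036 × 14.5167 = 0.5226 W/m².
HFC-134a: Δ = 111 − 0 = 111 ppt = 0.111 ppb; ΔF = 0.16 × 0.111 = 0.0178 W/m².
Total ΔF = 2.0107 + 0.5226 + 0.0178 = 2.5511 W/m².
ΔT = λ ΔF = 0.71 × 2.55 = 1.8105 K.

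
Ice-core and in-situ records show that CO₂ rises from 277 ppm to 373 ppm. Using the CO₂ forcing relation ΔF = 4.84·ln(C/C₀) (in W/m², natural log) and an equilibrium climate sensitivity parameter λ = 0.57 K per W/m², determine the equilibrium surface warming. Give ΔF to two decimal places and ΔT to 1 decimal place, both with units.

ΔF = 1.44 W/m²; ΔT = 0.8 K

CO₂: 4.84 × ln(373/277) = 4.84 × ln(1.34657) = 4.84 × 0.29756 = 1.4402 W/m².
ΔT = λ ΔF = 0.57 × 1.44 = 0.8208 K.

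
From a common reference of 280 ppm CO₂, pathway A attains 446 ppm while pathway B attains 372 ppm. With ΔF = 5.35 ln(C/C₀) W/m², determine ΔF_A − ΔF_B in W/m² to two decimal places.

ΔF_A − ΔF_B = 0.97 W/m²

ΔF_A = 5.35 ln(446/280) = 5.35 × 0.46553 = 2.4906 W/m².
ΔF_B = 5.35 ln(372/280) = 5.35 × 0.28410 = 1.5199 W/m².
Difference: 2.4906 − 1.5199 = 0.9707 W/m².
(Equivalently, ΔF_A − ΔF_B = 5.35 ln(446/372) = 5.35 × 0.18143 = 0.9707 W/m².)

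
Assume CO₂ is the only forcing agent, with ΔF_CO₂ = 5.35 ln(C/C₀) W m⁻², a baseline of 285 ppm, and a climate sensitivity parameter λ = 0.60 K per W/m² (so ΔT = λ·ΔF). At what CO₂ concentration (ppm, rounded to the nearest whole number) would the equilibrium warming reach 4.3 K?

Required forcing: ΔF = ΔT/λ = 4.3/0.60 = 7.1667 W/m².
Then ln(C/285) = ΔF/5.35 = 7.1667/5.35 = 1.33957.
So C = 285 × e^1.33957 = 285 × 3.81740 = 1087.96 ppm.

C ≈ 1088 ppm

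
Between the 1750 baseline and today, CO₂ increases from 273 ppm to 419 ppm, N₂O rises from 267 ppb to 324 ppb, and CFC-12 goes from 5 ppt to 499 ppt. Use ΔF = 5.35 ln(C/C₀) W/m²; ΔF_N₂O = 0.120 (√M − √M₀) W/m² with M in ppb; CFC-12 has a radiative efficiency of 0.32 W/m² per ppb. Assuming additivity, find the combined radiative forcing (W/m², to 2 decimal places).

ΔF = 2.65 W/m²

CO₂: 5.35 × ln(419/273) = 5.35 × ln(1.53480) = 5.35 × 0.42840 = 2.2919 W/m².
N₂O: 0.120 × (√324 − √267) = 0.120 × (18.0000 − 16.3401) = 0.120 × 1.6599 = 0.1992 W/m².
CFC-12: Δ = 499 − 5 = 494 ppt = 0.494 ppb; ΔF = 0.32 × 0.494 = 0.1581 W/m².
Total ΔF = 2.2919 + 0.1992 + 0.1581 = 2.6492 W/m².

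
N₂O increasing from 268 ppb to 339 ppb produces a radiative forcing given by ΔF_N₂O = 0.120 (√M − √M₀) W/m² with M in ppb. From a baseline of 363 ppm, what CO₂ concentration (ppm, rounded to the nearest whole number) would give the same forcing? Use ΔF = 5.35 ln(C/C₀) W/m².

C ≈ 380 ppm

N₂O forcing: 0.120 × (√339 − √268) = 0.120 × (18.4120 − 16.3707) = 0.120 × 2.0413 = 0.24496 W/m².
Set 5.35 ln(C/363) = 0.24496: ln(C/363) = 0.24496/5.35 = 0.04579, so C = 363 × e^0.04579 = 363 × 1.04685 = 380.01 ppm.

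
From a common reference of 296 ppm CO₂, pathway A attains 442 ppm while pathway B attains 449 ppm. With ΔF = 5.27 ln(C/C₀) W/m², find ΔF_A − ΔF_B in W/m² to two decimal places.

ΔF_A = 5.27 ln(442/296) = 5.27 × 0.40095 = 2.1130 W/m².
ΔF_B = 5.27 ln(449/296) = 5.27 × 0.41666 = 2.1958 W/m².
Difference: 2.1130 − 2.1958 = -0.0828 W/m².

ΔF_A − ΔF_B = -0.08 W/m²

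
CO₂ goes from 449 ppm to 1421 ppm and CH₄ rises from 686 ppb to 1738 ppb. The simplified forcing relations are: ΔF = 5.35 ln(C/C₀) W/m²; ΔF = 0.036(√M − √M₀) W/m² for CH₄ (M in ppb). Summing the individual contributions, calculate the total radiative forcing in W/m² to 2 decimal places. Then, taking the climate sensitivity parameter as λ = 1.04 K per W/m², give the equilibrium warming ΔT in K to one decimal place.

ΔF = 6.72 W/m²; ΔT = 7.0 K

CO₂: 5.35 × ln(1421/449) = 5.35 × ln(3.16481) = 5.35 × 1.15209 = 6.1637 W/m².
CH₄: 0.036 × (√1738 − √686) = 0.036 × (41.6893 − 26.1916) = 0.036 × 15.4977 = 0.5579 W/m².
Total ΔF = 6.1637 + 0.5579 = 6.7216 W/m².
ΔT = λ ΔF = 1.04 × 6.72 = 6.9888 K.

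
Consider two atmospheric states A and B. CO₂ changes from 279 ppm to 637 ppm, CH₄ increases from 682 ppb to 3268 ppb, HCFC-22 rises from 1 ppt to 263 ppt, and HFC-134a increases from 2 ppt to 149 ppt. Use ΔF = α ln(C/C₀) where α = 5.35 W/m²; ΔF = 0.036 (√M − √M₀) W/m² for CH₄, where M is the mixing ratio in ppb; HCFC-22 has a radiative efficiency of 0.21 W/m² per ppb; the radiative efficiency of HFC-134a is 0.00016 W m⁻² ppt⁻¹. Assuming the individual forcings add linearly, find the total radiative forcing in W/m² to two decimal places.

CO₂: 5.35 × ln(637/279) = 5.35 × ln(2.28315) = 5.35 × 0.82556 = 4.4167 W/m².
CH₄: 0.036 × (√3268 − √682) = 0.036 × (57.1664 − 26.1151) = 0.036 × 31.0513 = 1.1178 W/m².
HCFC-22: Δ = 263 − 1 = 262 ppt = 0.262 ppb; ΔF = 0.21 × 0.262 = 0.0550 W/m².
HFC-134a: ΔF = 0.00016 × (149 − 2) = 0.00016 × 147 = 0.0235 W/m².
Total ΔF = 4.4167 + 1.1178 + 0.0550 + 0.0235 = 5.6130 W/m².

ΔF = 5.61 W/m²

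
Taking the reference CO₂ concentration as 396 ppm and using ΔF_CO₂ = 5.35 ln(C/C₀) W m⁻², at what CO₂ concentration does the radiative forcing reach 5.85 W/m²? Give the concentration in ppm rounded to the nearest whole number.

Set 5.35 ln(C/396) = 5.85, so ln(C/396) = 5.85/5.35 = 1.09346.
Then C/396 = e^1.09346 = 2.98458, giving C = 396 × 2.98458 = 1181.89 ppm.

C ≈ 1182 ppm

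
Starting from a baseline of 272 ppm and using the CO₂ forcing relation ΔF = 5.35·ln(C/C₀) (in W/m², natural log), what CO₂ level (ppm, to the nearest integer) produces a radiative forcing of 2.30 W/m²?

Set 5.35 ln(C/272) = 2.30, so ln(C/272) = 2.30/5.35 = 0.42991.
Then C/272 = e^0.42991 = 1.53712, giving C = 272 × 1.53712 = 418.10 ppm.

C ≈ 418 ppm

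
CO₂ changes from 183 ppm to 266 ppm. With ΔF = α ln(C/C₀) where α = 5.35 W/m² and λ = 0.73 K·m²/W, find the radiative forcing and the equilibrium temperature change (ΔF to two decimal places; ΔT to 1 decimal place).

ΔF = 2.00 W/m²; ΔT = 1.5 K

CO₂: 5.35 × ln(266/183) = 5.35 × ln(1.45355) = 5.35 × 0.37401 = 2.0010 W/m².
ΔT = λ ΔF = 0.73 × 2.00 = 1.4600 K.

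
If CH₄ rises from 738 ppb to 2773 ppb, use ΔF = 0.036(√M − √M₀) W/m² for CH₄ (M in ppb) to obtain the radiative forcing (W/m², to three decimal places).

CH₄: 0.036 × (√2773 − √738) = 0.036 × (52.6593 − 27.1662) = 0.036 × 25.4931 = 0.9178 W/m².

ΔF = 0.918 W/m²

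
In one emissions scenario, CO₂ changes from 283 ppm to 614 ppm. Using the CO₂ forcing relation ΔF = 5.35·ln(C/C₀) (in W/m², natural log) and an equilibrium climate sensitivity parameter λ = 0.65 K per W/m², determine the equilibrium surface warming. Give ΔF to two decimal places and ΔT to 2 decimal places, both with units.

ΔF = 4.14 W/m²; ΔT = 2.69 K

CO₂: 5.35 × ln(614/283) = 5.35 × ln(2.16961) = 5.35 × 0.77455 = 4.1438 W/m².
ΔT = λ ΔF = 0.65 × 4.14 = 2.6910 K.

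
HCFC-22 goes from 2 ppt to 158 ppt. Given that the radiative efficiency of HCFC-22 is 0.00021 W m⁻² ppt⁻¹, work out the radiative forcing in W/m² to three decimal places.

HCFC-22: ΔF = 0.00021 × (158 − 2) = 0.00021 × 156 = 0.0328 W/m².

ΔF = 0.033 W/m²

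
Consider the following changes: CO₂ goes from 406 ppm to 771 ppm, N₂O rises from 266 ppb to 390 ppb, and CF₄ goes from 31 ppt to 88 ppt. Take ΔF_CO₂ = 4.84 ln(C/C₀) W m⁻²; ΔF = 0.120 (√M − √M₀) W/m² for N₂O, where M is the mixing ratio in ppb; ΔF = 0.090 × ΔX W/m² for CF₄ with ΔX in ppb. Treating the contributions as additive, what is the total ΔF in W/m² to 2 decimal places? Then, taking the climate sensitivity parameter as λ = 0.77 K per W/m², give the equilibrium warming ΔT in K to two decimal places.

CO₂: 4.84 × ln(771/406) = 4.84 × ln(1.89901) = 4.84 × 0.64133 = 3.1040 W/m².
N₂O: 0.120 × (√390 − √266) = 0.120 × (19.7484 − 16.3095) = 0.120 × 3.4389 = 0.4127 W/m².
CF₄: Δ = 88 − 31 = 57 ppt = 0.057 ppb; ΔF = 0.090 × 0.057 = 0.0051 W/m².
Total ΔF = 3.1040 + 0.4127 + 0.0051 = 3.5218 W/m².
ΔT = λ ΔF = 0.77 × 3.52 = 2.7104 K.

ΔF = 3.52 W/m²; ΔT = 2.71 K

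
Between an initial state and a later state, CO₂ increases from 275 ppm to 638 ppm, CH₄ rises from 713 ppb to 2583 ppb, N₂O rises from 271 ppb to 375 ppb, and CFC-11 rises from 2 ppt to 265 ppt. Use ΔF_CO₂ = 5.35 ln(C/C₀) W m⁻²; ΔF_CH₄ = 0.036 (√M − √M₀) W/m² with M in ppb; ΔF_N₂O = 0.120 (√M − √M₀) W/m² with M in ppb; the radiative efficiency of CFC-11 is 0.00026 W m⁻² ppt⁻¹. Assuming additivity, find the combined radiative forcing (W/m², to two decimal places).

CO₂: 5.35 × ln(638/275) = 5.35 × ln(2.32000) = 5.35 × 0.84157 = 4.5024 W/m².
CH₄: 0.036 × (√2583 − √713) = 0.036 × (50.8232 − 26.7021) = 0.036 × 24.1211 = 0.8684 W/m².
N₂O: 0.120 × (√375 − √271) = 0.120 × (19.3649 − 16.4621) = 0.120 × 2.9028 = 0.3483 W/m².
CFC-11: ΔF = 0.00026 × (265 − 2) = 0.00026 × 263 = 0.0684 W/m².
Total ΔF = 4.5024 + 0.8684 + 0.3483 + 0.0684 = 5.7875 W/m².

ΔF = 5.79 W/m²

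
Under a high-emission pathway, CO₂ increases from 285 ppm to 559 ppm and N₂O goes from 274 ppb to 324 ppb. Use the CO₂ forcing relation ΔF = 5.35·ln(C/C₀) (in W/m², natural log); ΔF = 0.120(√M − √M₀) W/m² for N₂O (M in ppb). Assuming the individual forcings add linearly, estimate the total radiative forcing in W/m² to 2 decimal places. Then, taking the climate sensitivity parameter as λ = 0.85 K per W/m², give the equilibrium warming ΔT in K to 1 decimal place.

ΔF = 3.78 W/m²; ΔT = 3.2 K

CO₂: 5.35 × ln(559/285) = 5.35 × ln(1.96140) = 5.35 × 0.67366 = 3.6041 W/m².
N₂O: 0.120 × (√324 − √274) = 0.120 × (18.0000 − 16.5529) = 0.120 × 1.4471 = 0.1737 W/m².
Total ΔF = 3.6041 + 0.1737 = 3.7778 W/m².
ΔT = λ ΔF = 0.85 × 3.78 = 3.2130 K.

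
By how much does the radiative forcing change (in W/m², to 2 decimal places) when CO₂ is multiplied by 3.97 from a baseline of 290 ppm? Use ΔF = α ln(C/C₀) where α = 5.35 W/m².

Because the forcing depends only on the ratio C/C₀, the initial concentration does not enter.
ΔF = 5.35 × ln(3.97) = 5.35 × 1.37877 = 7.3764 W/m².

ΔF = 7.38 W/m²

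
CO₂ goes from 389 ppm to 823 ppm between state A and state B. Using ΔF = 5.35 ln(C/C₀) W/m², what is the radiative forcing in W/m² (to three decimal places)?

CO₂: 5.35 × ln(823/389) = 5.35 × ln(2.11568) = 5.35 × 0.74938 = 4.0092 W/m².

ΔF = 4.009 W/m²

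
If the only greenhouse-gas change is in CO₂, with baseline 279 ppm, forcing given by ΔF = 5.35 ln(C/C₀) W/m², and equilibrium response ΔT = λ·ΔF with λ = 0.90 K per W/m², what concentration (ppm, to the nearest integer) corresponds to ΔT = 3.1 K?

C ≈ 531 ppm

Required forcing: ΔF = ΔT/λ = 3.1/0.90 = 3.4444 W/m².
Then ln(C/279) = ΔF/5.35 = 3.4444/5.35 = 0.64381.
So C = 279 × e^0.64381 = 279 × 1.90372 = 531.14 ppm.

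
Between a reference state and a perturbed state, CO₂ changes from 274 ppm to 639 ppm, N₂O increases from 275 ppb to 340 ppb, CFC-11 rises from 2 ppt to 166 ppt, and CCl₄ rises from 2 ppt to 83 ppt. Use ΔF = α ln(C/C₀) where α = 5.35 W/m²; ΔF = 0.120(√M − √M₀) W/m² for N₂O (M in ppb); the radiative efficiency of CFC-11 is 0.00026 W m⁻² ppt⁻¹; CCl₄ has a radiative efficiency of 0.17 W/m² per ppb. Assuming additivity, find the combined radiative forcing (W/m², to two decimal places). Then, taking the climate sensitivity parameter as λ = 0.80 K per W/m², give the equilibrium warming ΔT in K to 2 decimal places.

CO₂: 5.35 × ln(639/274) = 5.35 × ln(2.33212) = 5.35 × 0.84678 = 4.5303 W/m².
N₂O: 0.120 × (√340 − √275) = 0.120 × (18.4391 − 16.5831) = 0.120 × 1.8560 = 0.2227 W/m².
CFC-11: ΔF = 0.00026 × (166 − 2) = 0.00026 × 164 = 0.0426 W/m².
CCl₄: Δ = 83 − 2 = 81 ppt = 0.081 ppb; ΔF = 0.17 × 0.081 = 0.0138 W/m².
Total ΔF = 4.5303 + 0.2227 + 0.0426 + 0.0138 = 4.8094 W/m².
ΔT = λ ΔF = 0.80 × 4.81 = 3.8480 K.

ΔF = 4.81 W/m²; ΔT = 3.85 K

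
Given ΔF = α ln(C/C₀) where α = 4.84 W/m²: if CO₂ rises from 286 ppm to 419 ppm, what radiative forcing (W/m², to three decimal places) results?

ΔF = 1.848 W/m²

CO₂: 4.84 × ln(419/286) = 4.84 × ln(1.46503) = 4.84 × 0.38188 = 1.8483 W/m².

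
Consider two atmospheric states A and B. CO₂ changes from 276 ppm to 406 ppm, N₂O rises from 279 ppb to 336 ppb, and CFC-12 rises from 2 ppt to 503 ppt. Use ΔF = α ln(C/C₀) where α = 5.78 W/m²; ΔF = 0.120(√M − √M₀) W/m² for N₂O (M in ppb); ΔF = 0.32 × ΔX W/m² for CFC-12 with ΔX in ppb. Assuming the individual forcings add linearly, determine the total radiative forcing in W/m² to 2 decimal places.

CO₂: 5.78 × ln(406/276) = 5.78 × ln(1.47101) = 5.78 × 0.38595 = 2.2308 W/m².
N₂O: 0.120 × (√336 − √279) = 0.120 × (18.3303 − 16.7033) = 0.120 × 1.6270 = 0.1952 W/m².
CFC-12: Δ = 503 − 2 = 501 ppt = 0.501 ppb; ΔF = 0.32 × 0.501 = 0.1603 W/m².
Total ΔF = 2.2308 + 0.1952 + 0.1603 = 2.5863 W/m².

ΔF = 2.59 W/m²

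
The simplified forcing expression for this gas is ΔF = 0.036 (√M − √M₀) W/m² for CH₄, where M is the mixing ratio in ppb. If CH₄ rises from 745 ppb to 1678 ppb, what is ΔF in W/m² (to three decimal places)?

CH₄: 0.036 × (√1678 − √745) = 0.036 × (40.9634 − 27.2947) = 0.036 × 13.6687 = 0.4921 W/m².

ΔF = 0.492 W/m²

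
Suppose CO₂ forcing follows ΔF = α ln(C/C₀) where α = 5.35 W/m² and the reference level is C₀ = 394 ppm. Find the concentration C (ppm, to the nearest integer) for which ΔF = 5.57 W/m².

C ≈ 1116 ppm

Set 5.35 ln(C/394) = 5.57, so ln(C/394) = 5.57/5.35 = 1.04112.
Then C/394 = e^1.04112 = 2.83239, giving C = 394 × 2.83239 = 1115.96 ppm.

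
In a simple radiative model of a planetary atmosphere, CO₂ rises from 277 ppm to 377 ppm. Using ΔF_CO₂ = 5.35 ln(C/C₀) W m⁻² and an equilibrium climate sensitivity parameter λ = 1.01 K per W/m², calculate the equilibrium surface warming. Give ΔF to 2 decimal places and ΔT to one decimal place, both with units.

ΔF = 1.65 W/m²; ΔT = 1.7 K

CO₂: 5.35 × ln(377/277) = 5.35 × ln(1.36101) = 5.35 × 0.30823 = 1.6490 W/m².
ΔT = λ ΔF = 1.01 × 1.65 = 1.6665 K.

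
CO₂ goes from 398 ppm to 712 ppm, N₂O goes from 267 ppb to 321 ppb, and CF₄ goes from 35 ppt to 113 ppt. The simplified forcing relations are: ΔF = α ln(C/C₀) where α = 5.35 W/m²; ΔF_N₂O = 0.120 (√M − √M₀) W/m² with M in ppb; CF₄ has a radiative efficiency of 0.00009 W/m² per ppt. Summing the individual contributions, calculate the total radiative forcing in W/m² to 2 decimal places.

CO₂: 5.35 × ln(712/398) = 5.35 × ln(1.78894) = 5.35 × 0.58162 = 3.1117 W/m².
N₂O: 0.120 × (√321 − √267) = 0.120 × (17.9165 − 16.3401) = 0.120 × 1.5764 = 0.1892 W/m².
CF₄: ΔF = 0.00009 × (113 − 35) = 0.00009 × 78 = 0.0070 W/m².
Total ΔF = 3.1117 + 0.1892 + 0.0070 = 3.3079 W/m².

ΔF = 3.31 W/m²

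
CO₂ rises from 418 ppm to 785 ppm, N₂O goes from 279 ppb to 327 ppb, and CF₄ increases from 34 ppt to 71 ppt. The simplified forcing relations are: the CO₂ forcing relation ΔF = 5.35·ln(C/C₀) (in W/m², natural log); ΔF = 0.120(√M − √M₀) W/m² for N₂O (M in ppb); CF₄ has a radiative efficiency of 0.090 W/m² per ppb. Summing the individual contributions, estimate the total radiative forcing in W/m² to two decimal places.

ΔF = 3.54 W/m²

CO₂: 5.35 × ln(785/418) = 5.35 × ln(1.87799) = 5.35 × 0.63020 = 3.3716 W/m².
N₂O: 0.120 × (√327 − √279) = 0.120 × (18.0831 − 16.7033) = 0.120 × 1.3798 = 0.1656 W/m².
CF₄: Δ = 71 − 34 = 37 ppt = 0.037 ppb; ΔF = 0.090 × 0.037 = 0.0033 W/m².
Total ΔF = 3.3716 + 0.1656 + 0.0033 = 3.5405 W/m².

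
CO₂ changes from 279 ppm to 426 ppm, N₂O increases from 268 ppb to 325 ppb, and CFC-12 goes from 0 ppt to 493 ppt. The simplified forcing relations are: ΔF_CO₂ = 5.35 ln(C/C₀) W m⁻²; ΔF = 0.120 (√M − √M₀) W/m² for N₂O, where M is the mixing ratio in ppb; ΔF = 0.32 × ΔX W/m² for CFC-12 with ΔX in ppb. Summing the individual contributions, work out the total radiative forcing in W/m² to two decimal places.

CO₂: 5.35 × ln(426/279) = 5.35 × ln(1.52688) = 5.35 × 0.42323 = 2.2643 W/m².
N₂O: 0.120 × (√325 − √268) = 0.120 × (18.0278 − 16.3707) = 0.120 × 1.6571 = 0.1989 W/m².
CFC-12: Δ = 493 − 0 = 493 ppt = 0.493 ppb; ΔF = 0.32 × 0.493 = 0.1578 W/m².
Total ΔF = 2.2643 + 0.1989 + 0.1578 = 2.6210 W/m².

ΔF = 2.62 W/m²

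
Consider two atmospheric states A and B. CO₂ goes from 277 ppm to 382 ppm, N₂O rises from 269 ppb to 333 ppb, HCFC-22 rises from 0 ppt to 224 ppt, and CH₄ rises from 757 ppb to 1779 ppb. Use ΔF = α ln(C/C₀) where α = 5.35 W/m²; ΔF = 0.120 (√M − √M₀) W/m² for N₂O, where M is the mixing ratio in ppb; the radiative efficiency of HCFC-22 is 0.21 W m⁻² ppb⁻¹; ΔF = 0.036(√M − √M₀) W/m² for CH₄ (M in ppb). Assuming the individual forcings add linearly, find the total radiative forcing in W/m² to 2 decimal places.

CO₂: 5.35 × ln(382/277) = 5.35 × ln(1.37906) = 5.35 × 0.32140 = 1.7195 W/m².
N₂O: 0.120 × (√333 − √269) = 0.120 × (18.2483 − 16.4012) = 0.120 × 1.8471 = 0.2217 W/m².
HCFC-22: Δ = 224 − 0 = 224 ppt = 0.224 ppb; ΔF = 0.21 × 0.224 = 0.0470 W/m².
CH₄: 0.036 × (√1779 − √757) = 0.036 × (42.1782 − 27.5136) = 0.036 × 14.6646 = 0.5279 W/m².
Total ΔF = 1.7195 + 0.2217 + 0.0470 + 0.5279 = 2.5161 W/m².

ΔF = 2.52 W/m²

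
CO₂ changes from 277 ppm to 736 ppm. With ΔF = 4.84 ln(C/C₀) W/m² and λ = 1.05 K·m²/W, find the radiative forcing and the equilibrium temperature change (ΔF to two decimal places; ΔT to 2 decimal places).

CO₂: 4.84 × ln(736/277) = 4.84 × ln(2.65704) = 4.84 × 0.97721 = 4.7297 W/m².
ΔT = λ ΔF = 1.05 × 4.73 = 4.9665 K.

ΔF = 4.73 W/m²; ΔT = 4.97 K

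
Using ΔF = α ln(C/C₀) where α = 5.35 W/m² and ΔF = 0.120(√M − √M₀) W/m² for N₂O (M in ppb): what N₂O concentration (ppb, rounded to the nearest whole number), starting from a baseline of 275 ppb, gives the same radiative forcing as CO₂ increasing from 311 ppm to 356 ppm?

M ≈ 511 ppb

CO₂ forcing: 5.35 × ln(356/311) = 5.35 × 0.135138 = 0.72299 W/m².
Set 0.120(√M − √275) = 0.72299: √M = 0.72299/0.120 + √275 = 6.0249 + 16.5831 = 22.6080.
M = (22.6080)² = 511.12 ppb.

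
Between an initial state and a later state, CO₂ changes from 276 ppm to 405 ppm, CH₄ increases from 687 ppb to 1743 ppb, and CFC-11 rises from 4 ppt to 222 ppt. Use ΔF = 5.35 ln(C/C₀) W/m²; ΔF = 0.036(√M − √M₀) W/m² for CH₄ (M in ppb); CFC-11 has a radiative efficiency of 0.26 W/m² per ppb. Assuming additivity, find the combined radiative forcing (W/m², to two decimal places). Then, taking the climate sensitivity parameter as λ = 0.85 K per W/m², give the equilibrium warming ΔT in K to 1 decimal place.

ΔF = 2.67 W/m²; ΔT = 2.3 K

CO₂: 5.35 × ln(405/276) = 5.35 × ln(1.46739) = 5.35 × 0.38349 = 2.0517 W/m².
CH₄: 0.036 × (√1743 − √687) = 0.036 × (41.7493 − 26.2107) = 0.036 × 15.5386 = 0.5594 W/m².
CFC-11: Δ = 222 − 4 = 218 ppt = 0.218 ppb; ΔF = 0.26 × 0.218 = 0.0567 W/m².
Total ΔF = 2.0517 + 0.5594 + 0.0567 = 2.6678 W/m².
ΔT = λ ΔF = 0.85 × 2.67 = 2.2695 K.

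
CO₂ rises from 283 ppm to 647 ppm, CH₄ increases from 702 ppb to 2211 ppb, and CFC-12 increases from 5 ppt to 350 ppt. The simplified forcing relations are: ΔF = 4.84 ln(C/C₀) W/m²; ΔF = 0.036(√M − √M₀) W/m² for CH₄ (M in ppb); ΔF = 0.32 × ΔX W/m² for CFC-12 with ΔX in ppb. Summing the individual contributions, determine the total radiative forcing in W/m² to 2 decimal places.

ΔF = 4.85 W/m²

CO₂: 4.84 × ln(647/283) = 4.84 × ln(2.28622) = 4.84 × 0.82690 = 4.0022 W/m².
CH₄: 0.036 × (√2211 − √702) = 0.036 × (47.0213 − 26.4953) = 0.036 × 20.5260 = 0.7389 W/m².
CFC-12: Δ = 350 − 5 = 345 ppt = 0.345 ppb; ΔF = 0.32 × 0.345 = 0.1104 W/m².
Total ΔF = 4.0022 + 0.7389 + 0.1104 = 4.8515 W/m².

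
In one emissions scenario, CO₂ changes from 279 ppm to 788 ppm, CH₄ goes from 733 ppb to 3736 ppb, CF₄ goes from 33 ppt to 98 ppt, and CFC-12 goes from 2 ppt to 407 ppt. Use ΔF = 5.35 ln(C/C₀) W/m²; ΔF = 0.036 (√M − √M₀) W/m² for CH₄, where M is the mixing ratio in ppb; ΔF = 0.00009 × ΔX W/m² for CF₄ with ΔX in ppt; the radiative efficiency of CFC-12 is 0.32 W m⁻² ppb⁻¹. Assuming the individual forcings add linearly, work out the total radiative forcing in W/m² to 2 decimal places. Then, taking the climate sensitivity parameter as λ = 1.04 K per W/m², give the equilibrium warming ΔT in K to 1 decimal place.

ΔF = 6.92 W/m²; ΔT = 7.2 K

CO₂: 5.35 × ln(788/279) = 5.35 × ln(2.82437) = 5.35 × 1.03829 = 5.5549 W/m².
CH₄: 0.036 × (√3736 − √733) = 0.036 × (61.1228 − 27.0740) = 0.036 × 34.0488 = 1.2258 W/m².
CF₄: ΔF = 0.00009 × (98 − 33) = 0.00009 × 65 = 0.0059 W/m².
CFC-12: Δ = 407 − 2 = 405 ppt = 0.405 ppb; ΔF = 0.32 × 0.405 = 0.1296 W/m².
Total ΔF = 5.5549 + 1.2258 + 0.0059 + 0.1296 = 6.9162 W/m².
ΔT = λ ΔF = 1.04 × 6.92 = 7.1968 K.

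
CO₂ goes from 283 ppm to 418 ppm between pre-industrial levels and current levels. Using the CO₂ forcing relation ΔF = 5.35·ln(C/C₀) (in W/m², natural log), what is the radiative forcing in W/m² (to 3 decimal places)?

CO₂: 5.35 × ln(418/283) = 5.35 × ln(1.47703) = 5.35 × 0.39003 = 2.0867 W/m².

ΔF = 2.087 W/m²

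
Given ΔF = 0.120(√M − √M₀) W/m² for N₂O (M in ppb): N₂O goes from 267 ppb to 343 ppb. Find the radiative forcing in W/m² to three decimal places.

ΔF = 0.262 W/m²

N₂O: 0.120 × (√343 − √267) = 0.120 × (18.5203 − 16.3401) = 0.120 × 2.1802 = 0.2616 W/m².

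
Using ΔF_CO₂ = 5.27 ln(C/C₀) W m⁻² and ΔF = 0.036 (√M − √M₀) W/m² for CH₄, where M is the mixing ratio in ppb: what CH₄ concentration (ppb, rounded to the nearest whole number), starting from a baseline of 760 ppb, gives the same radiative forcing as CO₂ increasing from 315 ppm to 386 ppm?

M ≈ 3286 ppb

CO₂ forcing: 5.27 × ln(386/315) = 5.27 × 0.203265 = 1.07121 W/m².
Set 0.036(√M − √760) = 1.07121: √M = 1.07121/0.036 + √760 = 29.7558 + 27.5681 = 57.3239.
M = (57.3239)² = 3286.03 ppb.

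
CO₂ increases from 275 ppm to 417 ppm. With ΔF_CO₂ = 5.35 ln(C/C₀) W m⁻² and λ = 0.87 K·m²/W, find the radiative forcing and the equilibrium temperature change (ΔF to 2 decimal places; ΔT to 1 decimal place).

CO₂: 5.35 × ln(417/275) = 5.35 × ln(1.51636) = 5.35 × 0.41631 = 2.2273 W/m².
ΔT = λ ΔF = 0.87 × 2.23 = 1.9401 K.

ΔF = 2.23 W/m²; ΔT = 1.9 K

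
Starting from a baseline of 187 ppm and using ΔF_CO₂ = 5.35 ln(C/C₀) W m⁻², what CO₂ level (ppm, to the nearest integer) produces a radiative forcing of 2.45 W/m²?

C ≈ 296 ppm

Set 5.35 ln(C/187) = 2.45, so ln(C/187) = 2.45/5.35 = 0.45794.
Then C/187 = e^0.45794 = 1.58081, giving C = 187 × 1.58081 = 295.61 ppm.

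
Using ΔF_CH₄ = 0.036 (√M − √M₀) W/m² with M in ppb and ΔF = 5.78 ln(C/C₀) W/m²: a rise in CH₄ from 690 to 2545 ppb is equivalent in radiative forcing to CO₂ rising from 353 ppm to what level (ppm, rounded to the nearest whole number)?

C ≈ 410 ppm

CH₄ forcing: 0.036 × (√2545 − √690) = 0.036 × (50.4480 − 26.2679) = 0.036 × 24.1801 = 0.87048 W/m².
Set 5.78 ln(C/353) = 0.87048: ln(C/353) = 0.87048/5.78 = 0.15060, so C = 353 × e^0.15060 = 353 × 1.16253 = 410.37 ppm.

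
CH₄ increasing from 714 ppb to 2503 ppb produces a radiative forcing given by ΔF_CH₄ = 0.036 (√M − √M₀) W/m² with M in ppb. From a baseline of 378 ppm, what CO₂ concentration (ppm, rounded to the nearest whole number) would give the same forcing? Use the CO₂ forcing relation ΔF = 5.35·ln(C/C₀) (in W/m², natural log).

C ≈ 442 ppm

CH₄ forcing: 0.036 × (√2503 − √714) = 0.036 × (50.0300 − 26.7208) = 0.036 × 23.3092 = 0.83913 W/m².
Set 5.35 ln(C/378) = 0.83913: ln(C/378) = 0.83913/5.35 = 0.15685, so C = 378 × e^0.15685 = 378 × 1.16982 = 442.19 ppm.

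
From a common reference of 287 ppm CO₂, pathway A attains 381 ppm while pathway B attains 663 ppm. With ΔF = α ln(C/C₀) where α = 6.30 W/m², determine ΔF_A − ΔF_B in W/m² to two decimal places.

ΔF_A − ΔF_B = -3.49 W/m²

ΔF_A = 6.30 ln(381/287) = 6.30 × 0.28332 = 1.7849 W/m².
ΔF_B = 6.30 ln(663/287) = 6.30 × 0.83729 = 5.2749 W/m².
Difference: 1.7849 − 5.2749 = -3.4900 W/m².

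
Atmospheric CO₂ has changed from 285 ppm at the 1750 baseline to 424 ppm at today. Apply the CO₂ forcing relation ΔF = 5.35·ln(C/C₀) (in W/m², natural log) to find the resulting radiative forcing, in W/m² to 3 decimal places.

CO₂: 5.35 × ln(424/285) = 5.35 × ln(1.48772) = 5.35 × 0.39724 = 2.1252 W/m².

ΔF = 2.125 W/m²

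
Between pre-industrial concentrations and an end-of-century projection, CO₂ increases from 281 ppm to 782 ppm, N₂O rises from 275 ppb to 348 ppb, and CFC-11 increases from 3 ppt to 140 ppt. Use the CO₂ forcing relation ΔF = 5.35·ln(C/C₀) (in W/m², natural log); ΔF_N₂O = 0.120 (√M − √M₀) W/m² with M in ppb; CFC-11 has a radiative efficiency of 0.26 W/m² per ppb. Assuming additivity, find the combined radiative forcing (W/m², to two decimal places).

CO₂: 5.35 × ln(782/281) = 5.35 × ln(2.78292) = 5.35 × 1.02350 = 5.4757 W/m².
N₂O: 0.120 × (√348 − √275) = 0.120 × (18.6548 − 16.5831) = 0.120 × 2.0717 = 0.2486 W/m².
CFC-11: Δ = 140 − 3 = 137 ppt = 0.137 ppb; ΔF = 0.26 × 0.137 = 0.0356 W/m².
Total ΔF = 5.4757 + 0.2486 + 0.0356 = 5.7599 W/m².

ΔF = 5.76 W/m²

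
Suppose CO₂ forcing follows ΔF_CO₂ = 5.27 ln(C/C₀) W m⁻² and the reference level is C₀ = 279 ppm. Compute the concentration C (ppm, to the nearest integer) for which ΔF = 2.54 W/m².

Set 5.27 ln(C/279) = 2.54, so ln(C/279) = 2.54/5.27 = 0.48197.
Then C/279 = e^0.48197 = 1.61926, giving C = 279 × 1.61926 = 451.77 ppm.

C ≈ 452 ppm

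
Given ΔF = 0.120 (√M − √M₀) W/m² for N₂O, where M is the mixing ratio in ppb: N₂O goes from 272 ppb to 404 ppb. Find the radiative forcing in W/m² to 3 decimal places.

ΔF = 0.433 W/m²

N₂O: 0.120 × (√404 − √272) = 0.120 × (20.0998 − 16.4924) = 0.120 × 3.6074 = 0.4329 W/m².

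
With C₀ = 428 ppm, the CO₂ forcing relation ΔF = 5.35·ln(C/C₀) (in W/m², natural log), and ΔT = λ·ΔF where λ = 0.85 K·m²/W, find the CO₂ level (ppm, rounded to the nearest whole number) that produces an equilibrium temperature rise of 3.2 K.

C ≈ 865 ppm

Required forcing: ΔF = ΔT/λ = 3.2/0.85 = 3.7647 W/m².
Then ln(C/428) = ΔF/5.35 = 3.7647/5.35 = 0.70368.
So C = 428 × e^0.70368 = 428 × 2.02118 = 865.07 ppm.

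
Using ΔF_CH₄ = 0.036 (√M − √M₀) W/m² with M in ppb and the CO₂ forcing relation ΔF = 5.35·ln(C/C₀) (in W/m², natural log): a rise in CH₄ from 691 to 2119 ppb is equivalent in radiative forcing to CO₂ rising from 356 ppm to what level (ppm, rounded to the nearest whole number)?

C ≈ 407 ppm

CH₄ forcing: 0.036 × (√2119 − √691) = 0.036 × (46.0326 − 26.2869) = 0.036 × 19.7457 = 0.71085 W/m².
Set 5.35 ln(C/356) = 0.71085: ln(C/356) = 0.71085/5.35 = 0.13287, so C = 356 × e^0.13287 = 356 × 1.14210 = 406.59 ppm.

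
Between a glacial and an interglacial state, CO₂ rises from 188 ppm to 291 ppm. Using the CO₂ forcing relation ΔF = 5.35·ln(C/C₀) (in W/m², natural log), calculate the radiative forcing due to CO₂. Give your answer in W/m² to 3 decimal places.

CO₂ absorption bands are partially saturated, so forcing scales with the logarithm of the concentration ratio.
CO₂: 5.35 × ln(291/188) = 5.35 × ln(1.54787) = 5.35 × 0.43688 = 2.3373 W/m².

ΔF = 2.337 W/m²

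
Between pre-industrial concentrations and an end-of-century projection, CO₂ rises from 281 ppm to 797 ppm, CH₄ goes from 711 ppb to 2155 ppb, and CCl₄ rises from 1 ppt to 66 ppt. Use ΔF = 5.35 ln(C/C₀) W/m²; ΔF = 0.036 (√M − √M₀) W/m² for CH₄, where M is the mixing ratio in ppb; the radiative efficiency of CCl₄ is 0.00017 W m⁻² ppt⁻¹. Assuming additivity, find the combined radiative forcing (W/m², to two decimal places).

ΔF = 6.30 W/m²

CO₂: 5.35 × ln(797/281) = 5.35 × ln(2.83630) = 5.35 × 1.04250 = 5.5774 W/m².
CH₄: 0.036 × (√2155 − √711) = 0.036 × (46.4220 − 26.6646) = 0.036 × 19.7574 = 0.7113 W/m².
CCl₄: ΔF = 0.00017 × (66 − 1) = 0.00017 × 65 = 0.0111 W/m².
Total ΔF = 5.5774 + 0.7113 + 0.0111 = 6.2998 W/m².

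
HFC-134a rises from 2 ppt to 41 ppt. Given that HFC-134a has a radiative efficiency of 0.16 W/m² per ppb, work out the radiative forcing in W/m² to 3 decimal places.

ΔF = 0.006 W/m²

HFC-134a: Δ = 41 − 2 = 39 ppt = 0.039 ppb; ΔF = 0.16 × 0.039 = 0.0062 W/m².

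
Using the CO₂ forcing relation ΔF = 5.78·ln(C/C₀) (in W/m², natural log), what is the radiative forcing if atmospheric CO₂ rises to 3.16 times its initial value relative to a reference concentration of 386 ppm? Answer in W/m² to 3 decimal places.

ΔF = 6.650 W/m²

Because the forcing depends only on the ratio C/C₀, the initial concentration does not enter.
ΔF = 5.78 × ln(3.16) = 5.78 × 1.15057 = 6.6503 W/m².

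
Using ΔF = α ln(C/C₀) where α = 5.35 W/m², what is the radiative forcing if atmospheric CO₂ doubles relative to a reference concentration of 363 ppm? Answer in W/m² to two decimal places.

Because the forcing depends only on the ratio C/C₀, the initial concentration does not enter.
ΔF = 5.35 × ln(2) = 5.35 × 0.69315 = 3.7084 W/m².

ΔF = 3.71 W/m²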